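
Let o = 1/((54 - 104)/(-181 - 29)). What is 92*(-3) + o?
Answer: -1359/5 ≈ -271.80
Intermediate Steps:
o = 21/5 (o = 1/(-50/(-210)) = 1/(-50*(-1/210)) = 1/(5/21) = 21/5 ≈ 4.2000)
92*(-3) + o = 92*(-3) + 21/5 = -276 + 21/5 = -1359/5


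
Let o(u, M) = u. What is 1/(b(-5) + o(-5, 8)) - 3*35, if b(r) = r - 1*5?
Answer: -1576/15 ≈ -105.07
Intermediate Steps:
b(r) = -5 + r (b(r) = r - 5 = -5 + r)
1/(b(-5) + o(-5, 8)) - 3*35 = 1/((-5 - 5) - 5) - 3*35 = 1/(-10 - 5) - 105 = 1/(-15) - 105 = -1/15 - 105 = -1576/15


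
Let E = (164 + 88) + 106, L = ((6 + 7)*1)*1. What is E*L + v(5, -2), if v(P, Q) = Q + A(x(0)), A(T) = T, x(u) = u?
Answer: 4652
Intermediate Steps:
v(P, Q) = Q (v(P, Q) = Q + 0 = Q)
L = 13 (L = (13*1)*1 = 13*1 = 13)
E = 358 (E = 252 + 106 = 358)
E*L + v(5, -2) = 358*13 - 2 = 4654 - 2 = 4652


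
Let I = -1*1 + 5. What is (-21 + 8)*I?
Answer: -52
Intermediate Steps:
I = 4 (I = -1 + 5 = 4)
(-21 + 8)*I = (-21 + 8)*4 = -13*4 = -52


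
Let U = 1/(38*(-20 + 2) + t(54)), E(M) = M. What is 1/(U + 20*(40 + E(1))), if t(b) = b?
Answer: 630/516599 ≈ 0.0012195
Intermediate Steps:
U = -1/630 (U = 1/(38*(-20 + 2) + 54) = 1/(38*(-18) + 54) = 1/(-684 + 54) = 1/(-630) = -1/630 ≈ -0.0015873)
1/(U + 20*(40 + E(1))) = 1/(-1/630 + 20*(40 + 1)) = 1/(-1/630 + 20*41) = 1/(-1/630 + 820) = 1/(516599/630) = 630/516599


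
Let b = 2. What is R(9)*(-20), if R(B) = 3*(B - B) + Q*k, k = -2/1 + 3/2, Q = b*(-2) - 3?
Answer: -70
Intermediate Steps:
Q = -7 (Q = 2*(-2) - 3 = -4 - 3 = -7)
k = -1/2 (k = -2*1 + 3*(1/2) = -2 + 3/2 = -1/2 ≈ -0.50000)
R(B) = 7/2 (R(B) = 3*(B - B) - 7*(-1/2) = 3*0 + 7/2 = 0 + 7/2 = 7/2)
R(9)*(-20) = (7/2)*(-20) = -70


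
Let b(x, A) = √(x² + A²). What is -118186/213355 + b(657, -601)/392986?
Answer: -118186/213355 + 5*√31714/392986 ≈ -0.55167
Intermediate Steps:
b(x, A) = √(A² + x²)
-118186/213355 + b(657, -601)/392986 = -118186/213355 + √((-601)² + 657²)/392986 = -118186*1/213355 + √(361201 + 431649)*(1/392986) = -118186/213355 + √792850*(1/392986) = -118186/213355 + (5*√31714)*(1/392986) = -118186/213355 + 5*√31714/392986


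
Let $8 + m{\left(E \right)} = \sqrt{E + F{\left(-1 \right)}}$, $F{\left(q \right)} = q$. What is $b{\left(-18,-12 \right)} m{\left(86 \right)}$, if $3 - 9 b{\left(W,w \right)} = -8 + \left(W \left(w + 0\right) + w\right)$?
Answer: $\frac{1544}{9} - \frac{193 \sqrt{85}}{9} \approx -26.152$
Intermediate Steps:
$b{\left(W,w \right)} = \frac{11}{9} - \frac{w}{9} - \frac{W w}{9}$ ($b{\left(W,w \right)} = \frac{1}{3} - \frac{-8 + \left(W \left(w + 0\right) + w\right)}{9} = \frac{1}{3} - \frac{-8 + \left(W w + w\right)}{9} = \frac{1}{3} - \frac{-8 + \left(w + W w\right)}{9} = \frac{1}{3} - \frac{-8 + w + W w}{9} = \frac{1}{3} - \left(- \frac{8}{9} + \frac{w}{9} + \frac{W w}{9}\right) = \frac{11}{9} - \frac{w}{9} - \frac{W w}{9}$)
$m{\left(E \right)} = -8 + \sqrt{-1 + E}$ ($m{\left(E \right)} = -8 + \sqrt{E - 1} = -8 + \sqrt{-1 + E}$)
$b{\left(-18,-12 \right)} m{\left(86 \right)} = \left(\frac{11}{9} - - \frac{4}{3} - \left(-2\right) \left(-12\right)\right) \left(-8 + \sqrt{-1 + 86}\right) = \left(\frac{11}{9} + \frac{4}{3} - 24\right) \left(-8 + \sqrt{85}\right) = - \frac{193 \left(-8 + \sqrt{85}\right)}{9} = \frac{1544}{9} - \frac{193 \sqrt{85}}{9}$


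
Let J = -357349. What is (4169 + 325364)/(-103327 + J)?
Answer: -329533/460676 ≈ -0.71532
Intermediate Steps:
(4169 + 325364)/(-103327 + J) = (4169 + 325364)/(-103327 - 357349) = 329533/(-460676) = 329533*(-1/460676) = -329533/460676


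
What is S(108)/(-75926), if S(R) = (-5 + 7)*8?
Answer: -8/37963 ≈ -0.00021073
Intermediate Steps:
S(R) = 16 (S(R) = 2*8 = 16)
S(108)/(-75926) = 16/(-75926) = 16*(-1/75926) = -8/37963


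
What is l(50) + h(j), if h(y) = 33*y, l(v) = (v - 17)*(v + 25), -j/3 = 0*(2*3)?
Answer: 2475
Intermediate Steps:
j = 0 (j = -0*2*3 = -0*6 = -3*0 = 0)
l(v) = (-17 + v)*(25 + v)
l(50) + h(j) = (-425 + 50² + 8*50) + 33*0 = (-425 + 2500 + 400) + 0 = 2475 + 0 = 2475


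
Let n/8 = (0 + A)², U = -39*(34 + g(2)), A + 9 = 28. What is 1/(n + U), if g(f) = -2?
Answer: 1/1640 ≈ 0.00060976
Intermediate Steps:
A = 19 (A = -9 + 28 = 19)
U = -1248 (U = -39*(34 - 2) = -39*32 = -1248)
n = 2888 (n = 8*(0 + 19)² = 8*19² = 8*361 = 2888)
1/(n + U) = 1/(2888 - 1248) = 1/1640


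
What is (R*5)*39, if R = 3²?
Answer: 1755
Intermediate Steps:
R = 9
(R*5)*39 = (9*5)*39 = 45*39 = 1755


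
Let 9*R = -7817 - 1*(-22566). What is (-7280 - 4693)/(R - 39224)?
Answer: 107757/338267 ≈ 0.31856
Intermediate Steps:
R = 14749/9 (R = (-7817 - 1*(-22566))/9 = (-7817 + 22566)/9 = (⅑)*14749 = 14749/9 ≈ 1638.8)
(-7280 - 4693)/(R - 39224) = (-7280 - 4693)/(14749/9 - 39224) = -11973/(-338267/9) = -11973*(-9/338267) = 107757/338267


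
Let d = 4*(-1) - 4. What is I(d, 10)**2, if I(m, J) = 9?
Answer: 81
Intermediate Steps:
d = -8 (d = -4 - 4 = -8)
I(d, 10)**2 = 9**2 = 81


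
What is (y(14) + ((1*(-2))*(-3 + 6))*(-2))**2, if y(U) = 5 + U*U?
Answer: 45369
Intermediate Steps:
y(U) = 5 + U**2
(y(14) + ((1*(-2))*(-3 + 6))*(-2))**2 = ((5 + 14**2) + ((1*(-2))*(-3 + 6))*(-2))**2 = ((5 + 196) - 2*3*(-2))**2 = (201 - 6*(-2))**2 = (201 + 12)**2 = 213**2 = 45369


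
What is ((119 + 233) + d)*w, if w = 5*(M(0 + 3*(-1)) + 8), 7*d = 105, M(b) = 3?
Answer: 20185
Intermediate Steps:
d = 15 (d = (1/7)*105 = 15)
w = 55 (w = 5*(3 + 8) = 5*11 = 55)
((119 + 233) + d)*w = ((119 + 233) + 15)*55 = (352 + 15)*55 = 367*55 = 20185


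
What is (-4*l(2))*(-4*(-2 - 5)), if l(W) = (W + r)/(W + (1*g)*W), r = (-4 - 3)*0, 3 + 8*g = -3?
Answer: -448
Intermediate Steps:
g = -3/4 (g = -3/8 + (1/8)*(-3) = -3/8 - 3/8 = -3/4 ≈ -0.75000)
r = 0 (r = -7*0 = 0)
l(W) = 4 (l(W) = (W + 0)/(W + (1*(-3/4))*W) = W/(W - 3*W/4) = W/((W/4)) = W*(4/W) = 4)
(-4*l(2))*(-4*(-2 - 5)) = (-4*4)*(-4*(-2 - 5)) = -(-64)*(-7) = -16*28 = -448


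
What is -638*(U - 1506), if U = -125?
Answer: 1040578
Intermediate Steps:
-638*(U - 1506) = -638*(-125 - 1506) = -638*(-1631) = 1040578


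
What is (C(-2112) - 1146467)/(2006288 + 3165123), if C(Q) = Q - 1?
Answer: -1148580/5171411 ≈ -0.22210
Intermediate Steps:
C(Q) = -1 + Q
(C(-2112) - 1146467)/(2006288 + 3165123) = ((-1 - 2112) - 1146467)/(2006288 + 3165123) = (-2113 - 1146467)/5171411 = -1148580*1/5171411 = -1148580/5171411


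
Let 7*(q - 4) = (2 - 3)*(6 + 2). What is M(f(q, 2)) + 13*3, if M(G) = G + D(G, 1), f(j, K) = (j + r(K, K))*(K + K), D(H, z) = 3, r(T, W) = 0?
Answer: 374/7 ≈ 53.429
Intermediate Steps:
q = 20/7 (q = 4 + ((2 - 3)*(6 + 2))/7 = 4 + (-1*8)/7 = 4 + (1/7)*(-8) = 4 - 8/7 = 20/7 ≈ 2.8571)
f(j, K) = 2*K*j (f(j, K) = (j + 0)*(K + K) = j*(2*K) = 2*K*j)
M(G) = 3 + G (M(G) = G + 3 = 3 + G)
M(f(q, 2)) + 13*3 = (3 + 2*2*(20/7)) + 13*3 = (3 + 80/7) + 39 = 101/7 + 39 = 374/7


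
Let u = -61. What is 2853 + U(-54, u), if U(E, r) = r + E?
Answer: 2738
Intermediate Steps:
U(E, r) = E + r
2853 + U(-54, u) = 2853 + (-54 - 61) = 2853 - 115 = 2738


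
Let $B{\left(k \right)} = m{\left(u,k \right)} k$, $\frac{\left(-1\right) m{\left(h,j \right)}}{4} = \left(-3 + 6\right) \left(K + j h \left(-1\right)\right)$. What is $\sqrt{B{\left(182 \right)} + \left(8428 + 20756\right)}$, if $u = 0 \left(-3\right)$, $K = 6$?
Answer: $4 \sqrt{1005} \approx 126.81$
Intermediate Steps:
$u = 0$
$m{\left(h,j \right)} = -72 + 12 h j$ ($m{\left(h,j \right)} = - 4 \left(-3 + 6\right) \left(6 + j h \left(-1\right)\right) = - 4 \cdot 3 \left(6 + h j \left(-1\right)\right) = - 4 \cdot 3 \left(6 - h j\right) = - 4 \left(18 - 3 h j\right) = -72 + 12 h j$)
$B{\left(k \right)} = - 72 k$ ($B{\left(k \right)} = \left(-72 + 12 \cdot 0 k\right) k = \left(-72 + 0\right) k = - 72 k$)
$\sqrt{B{\left(182 \right)} + \left(8428 + 20756\right)} = \sqrt{\left(-72\right) 182 + \left(8428 + 20756\right)} = \sqrt{-13104 + 29184} = \sqrt{16080} = 4 \sqrt{1005}$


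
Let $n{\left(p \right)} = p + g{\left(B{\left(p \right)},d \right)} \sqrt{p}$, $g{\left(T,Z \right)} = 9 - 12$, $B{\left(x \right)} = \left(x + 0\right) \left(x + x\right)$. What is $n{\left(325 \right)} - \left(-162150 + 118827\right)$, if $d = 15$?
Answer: $43648 - 15 \sqrt{13} \approx 43594.0$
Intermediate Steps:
$B{\left(x \right)} = 2 x^{2}$ ($B{\left(x \right)} = x 2 x = 2 x^{2}$)
$g{\left(T,Z \right)} = -3$
$n{\left(p \right)} = p - 3 \sqrt{p}$
$n{\left(325 \right)} - \left(-162150 + 118827\right) = \left(325 - 3 \sqrt{325}\right) - \left(-162150 + 118827\right) = \left(325 - 3 \cdot 5 \sqrt{13}\right) - -43323 = \left(325 - 15 \sqrt{13}\right) + 43323 = 43648 - 15 \sqrt{13}$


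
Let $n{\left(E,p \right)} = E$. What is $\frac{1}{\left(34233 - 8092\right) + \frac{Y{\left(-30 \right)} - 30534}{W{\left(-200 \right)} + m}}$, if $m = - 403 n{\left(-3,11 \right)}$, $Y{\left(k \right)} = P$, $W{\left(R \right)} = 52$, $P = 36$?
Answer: $\frac{97}{2533331} \approx 3.829 \cdot 10^{-5}$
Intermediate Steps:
$Y{\left(k \right)} = 36$
$m = 1209$ ($m = \left(-403\right) \left(-3\right) = 1209$)
$\frac{1}{\left(34233 - 8092\right) + \frac{Y{\left(-30 \right)} - 30534}{W{\left(-200 \right)} + m}} = \frac{1}{\left(34233 - 8092\right) + \frac{36 - 30534}{52 + 1209}} = \frac{1}{26141 - \frac{30498}{1261}} = \frac{1}{26141 - \frac{2346}{97}} = \frac{1}{\frac{2533331}{97}} = \frac{97}{2533331}$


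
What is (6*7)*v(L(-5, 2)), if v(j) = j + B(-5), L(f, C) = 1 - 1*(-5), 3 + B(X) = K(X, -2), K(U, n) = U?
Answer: -84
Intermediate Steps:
B(X) = -3 + X
L(f, C) = 6 (L(f, C) = 1 + 5 = 6)
v(j) = -8 + j (v(j) = j + (-3 - 5) = j - 8 = -8 + j)
(6*7)*v(L(-5, 2)) = (6*7)*(-8 + 6) = 42*(-2) = -84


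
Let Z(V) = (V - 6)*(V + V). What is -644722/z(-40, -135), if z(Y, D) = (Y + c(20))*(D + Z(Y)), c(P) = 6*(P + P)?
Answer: -322361/354500 ≈ -0.90934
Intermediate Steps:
c(P) = 12*P (c(P) = 6*(2*P) = 12*P)
Z(V) = 2*V*(-6 + V) (Z(V) = (-6 + V)*(2*V) = 2*V*(-6 + V))
z(Y, D) = (240 + Y)*(D + 2*Y*(-6 + Y)) (z(Y, D) = (Y + 12*20)*(D + 2*Y*(-6 + Y)) = (Y + 240)*(D + 2*Y*(-6 + Y)) = (240 + Y)*(D + 2*Y*(-6 + Y)))
-644722/z(-40, -135) = -644722/(-2880*(-40) + 2*(-40)³ + 240*(-135) + 468*(-40)² - 135*(-40)) = -644722/(115200 + 2*(-64000) - 32400 + 468*1600 + 5400) = -644722/(115200 - 128000 - 32400 + 748800 + 5400) = -644722/709000 = -644722*1/709000 = -322361/354500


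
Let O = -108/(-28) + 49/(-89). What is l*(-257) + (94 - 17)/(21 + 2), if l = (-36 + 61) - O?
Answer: -79839194/14329 ≈ -5571.9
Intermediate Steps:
O = 2060/623 (O = -108*(-1/28) + 49*(-1/89) = 27/7 - 49/89 = 2060/623 ≈ 3.3066)
l = 13515/623 (l = (-36 + 61) - 1*2060/623 = 25 - 2060/623 = 13515/623 ≈ 21.693)
l*(-257) + (94 - 17)/(21 + 2) = (13515/623)*(-257) + (94 - 17)/(21 + 2) = -3473355/623 + 77/23 = -79839194/14329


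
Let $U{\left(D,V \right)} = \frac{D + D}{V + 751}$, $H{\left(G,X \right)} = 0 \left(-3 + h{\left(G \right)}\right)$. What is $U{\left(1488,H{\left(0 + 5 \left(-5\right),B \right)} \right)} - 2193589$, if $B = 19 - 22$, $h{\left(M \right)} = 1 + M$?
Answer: $- \frac{1647382363}{751} \approx -2.1936 \cdot 10^{6}$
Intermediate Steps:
$B = -3$
$H{\left(G,X \right)} = 0$ ($H{\left(G,X \right)} = 0 \left(-3 + \left(1 + G\right)\right) = 0 \left(-2 + G\right) = 0$)
$U{\left(D,V \right)} = \frac{2 D}{751 + V}$
$U{\left(1488,H{\left(0 + 5 \left(-5\right),B \right)} \right)} - 2193589 = 2 \cdot 1488 \frac{1}{751 + 0} - 2193589 = 2 \cdot 1488 \cdot \frac{1}{751} - 2193589 = \frac{2976}{751} - 2193589 = - \frac{1647382363}{751}$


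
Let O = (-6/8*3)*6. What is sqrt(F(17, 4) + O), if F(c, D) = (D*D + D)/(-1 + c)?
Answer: 7*I/2 ≈ 3.5*I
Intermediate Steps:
O = -27/2 (O = (-6*1/8*3)*6 = -3/4*3*6 = -9/4*6 = -27/2 ≈ -13.500)
F(c, D) = (D + D**2)/(-1 + c) (F(c, D) = (D**2 + D)/(-1 + c) = (D + D**2)/(-1 + c))
sqrt(F(17, 4) + O) = sqrt(4*(1 + 4)/(-1 + 17) - 27/2) = sqrt(4*5/16 - 27/2) = sqrt(4*(1/16)*5 - 27/2) = sqrt(5/4 - 27/2) = sqrt(-49/4) = 7*I/2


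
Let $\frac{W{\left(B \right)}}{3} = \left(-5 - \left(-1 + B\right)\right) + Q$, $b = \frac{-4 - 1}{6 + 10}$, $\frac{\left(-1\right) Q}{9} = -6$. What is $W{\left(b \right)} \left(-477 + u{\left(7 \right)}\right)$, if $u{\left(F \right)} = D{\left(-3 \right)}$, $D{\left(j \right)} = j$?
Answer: $-72450$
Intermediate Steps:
$u{\left(F \right)} = -3$
$Q = 54$ ($Q = \left(-9\right) \left(-6\right) = 54$)
$b = - \frac{5}{16} \approx -0.3125$
$W{\left(B \right)} = 150 - 3 B$ ($W{\left(B \right)} = 3 \left(\left(-5 - \left(-1 + B\right)\right) + 54\right) = 3 \left(\left(-4 - B\right) + 54\right) = 3 \left(50 - B\right) = 150 - 3 B$)
$W{\left(b \right)} \left(-477 + u{\left(7 \right)}\right) = \left(150 - - \frac{15}{16}\right) \left(-477 - 3\right) = \left(150 + \frac{15}{16}\right) \left(-480\right) = \frac{2415}{16} \left(-480\right) = -72450$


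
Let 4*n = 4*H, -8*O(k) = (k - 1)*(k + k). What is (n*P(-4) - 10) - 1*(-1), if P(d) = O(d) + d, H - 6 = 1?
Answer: -72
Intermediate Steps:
H = 7 (H = 6 + 1 = 7)
O(k) = -k*(-1 + k)/4 (O(k) = -(k - 1)*(k + k)/8 = -(-1 + k)*2*k/8 = -k*(-1 + k)/4)
n = 7 (n = (4*7)/4 = (¼)*28 = 7)
P(d) = d + d*(1 - d)/4 (P(d) = d*(1 - d)/4 + d = d + d*(1 - d)/4)
(n*P(-4) - 10) - 1*(-1) = (7*((¼)*(-4)*(5 - 1*(-4))) - 10) - 1*(-1) = (7*((¼)*(-4)*(5 + 4)) - 10) + 1 = (7*((¼)*(-4)*9) - 10) + 1 = (7*(-9) - 10) + 1 = (-63 - 10) + 1 = -73 + 1 = -72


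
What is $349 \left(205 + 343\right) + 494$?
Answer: $191746$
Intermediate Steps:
$349 \left(205 + 343\right) + 494 = 349 \cdot 548 + 494 = 191252 + 494 = 191746$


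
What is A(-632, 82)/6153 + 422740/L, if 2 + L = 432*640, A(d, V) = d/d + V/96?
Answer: 62439164551/40828059216 ≈ 1.5293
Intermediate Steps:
A(d, V) = 1 + V/96 (A(d, V) = 1 + V*(1/96) = 1 + V/96)
L = 276478 (L = -2 + 432*640 = -2 + 276480 = 276478)
A(-632, 82)/6153 + 422740/L = (1 + (1/96)*82)/6153 + 422740/276478 = (1 + 41/48)*(1/6153) + 422740*(1/276478) = (89/48)*(1/6153) + 211370/138239 = 89/295344 + 211370/138239 = 62439164551/40828059216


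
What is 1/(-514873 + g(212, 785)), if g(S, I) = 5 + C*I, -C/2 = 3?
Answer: -1/519578 ≈ -1.9246e-6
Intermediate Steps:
C = -6 (C = -2*3 = -6)
g(S, I) = 5 - 6*I
1/(-514873 + g(212, 785)) = 1/(-514873 + (5 - 6*785)) = 1/(-514873 + (5 - 4710)) = 1/(-514873 - 4705) = 1/(-519578) = -1/519578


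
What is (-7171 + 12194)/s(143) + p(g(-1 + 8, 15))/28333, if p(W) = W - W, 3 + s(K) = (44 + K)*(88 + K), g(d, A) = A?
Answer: 5023/43194 ≈ 0.11629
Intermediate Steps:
s(K) = -3 + (44 + K)*(88 + K)
p(W) = 0
(-7171 + 12194)/s(143) + p(g(-1 + 8, 15))/28333 = (-7171 + 12194)/(3869 + 143² + 132*143) + 0/28333 = 5023/(3869 + 20449 + 18876) + 0*(1/28333) = 5023/43194 + 0 = 5023/43194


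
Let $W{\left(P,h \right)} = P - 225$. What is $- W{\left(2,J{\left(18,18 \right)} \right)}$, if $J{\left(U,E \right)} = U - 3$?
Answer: $223$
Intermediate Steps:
$J{\left(U,E \right)} = -3 + U$
$W{\left(P,h \right)} = -225 + P$
$- W{\left(2,J{\left(18,18 \right)} \right)} = - (-225 + 2) = \left(-1\right) \left(-223\right) = 223$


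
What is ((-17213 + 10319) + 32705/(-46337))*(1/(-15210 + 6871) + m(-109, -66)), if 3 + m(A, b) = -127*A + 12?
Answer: -36903716526258941/386404243 ≈ -9.5505e+7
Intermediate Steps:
m(A, b) = 9 - 127*A (m(A, b) = -3 + (-127*A + 12) = -3 + (12 - 127*A) = 9 - 127*A)
((-17213 + 10319) + 32705/(-46337))*(1/(-15210 + 6871) + m(-109, -66)) = ((-17213 + 10319) + 32705/(-46337))*(1/(-15210 + 6871) + (9 - 127*(-109))) = (-6894 + 32705*(-1/46337))*(1/(-8339) + (9 + 13843)) = (-6894 - 32705/46337)*(-1/8339 + 13852) = -319479983/46337*115511827/8339 = -36903716526258941/386404243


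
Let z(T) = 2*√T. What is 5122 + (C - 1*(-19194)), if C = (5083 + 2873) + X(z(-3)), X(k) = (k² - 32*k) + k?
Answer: 32260 - 62*I*√3 ≈ 32260.0 - 107.39*I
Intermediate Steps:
X(k) = k² - 31*k
C = 7956 + 2*I*√3*(-31 + 2*I*√3) (C = (5083 + 2873) + (2*√(-3))*(-31 + 2*√(-3)) = 7956 + (2*(I*√3))*(-31 + 2*(I*√3)) = 7956 + (2*I*√3)*(-31 + 2*I*√3) = 7956 + 2*I*√3*(-31 + 2*I*√3) ≈ 7944.0 - 107.39*I)
5122 + (C - 1*(-19194)) = 5122 + ((7944 - 62*I*√3) - 1*(-19194)) = 5122 + ((7944 - 62*I*√3) + 19194) = 5122 + (27138 - 62*I*√3) = 32260 - 62*I*√3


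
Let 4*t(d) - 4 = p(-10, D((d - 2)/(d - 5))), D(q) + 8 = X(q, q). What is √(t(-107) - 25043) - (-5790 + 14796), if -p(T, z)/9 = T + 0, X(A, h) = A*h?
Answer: -9006 + I*√100078/2 ≈ -9006.0 + 158.18*I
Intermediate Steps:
D(q) = -8 + q² (D(q) = -8 + q*q = -8 + q²)
p(T, z) = -9*T (p(T, z) = -9*(T + 0) = -9*T)
t(d) = 47/2 (t(d) = 1 + (-9*(-10))/4 = 1 + (¼)*90 = 1 + 45/2 = 47/2)
√(t(-107) - 25043) - (-5790 + 14796) = √(47/2 - 25043) - (-5790 + 14796) = √(-50039/2) - 1*9006 = I*√100078/2 - 9006 = -9006 + I*√100078/2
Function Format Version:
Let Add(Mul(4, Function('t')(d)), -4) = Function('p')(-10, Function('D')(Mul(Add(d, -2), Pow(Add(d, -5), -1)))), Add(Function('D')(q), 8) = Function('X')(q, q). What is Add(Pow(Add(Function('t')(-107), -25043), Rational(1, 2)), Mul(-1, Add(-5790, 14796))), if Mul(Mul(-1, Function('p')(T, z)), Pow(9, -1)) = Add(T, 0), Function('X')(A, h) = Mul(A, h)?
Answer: Add(-9006, Mul(Rational(1, 2), I, Pow(100078, Rational(1, 2)))) ≈ Add(-9006.0, Mul(158.18, I))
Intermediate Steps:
Function('D')(q) = Add(-8, Pow(q, 2)) (Function('D')(q) = Add(-8, Mul(q, q)) = Add(-8, Pow(q, 2)))
Function('p')(T, z) = Mul(-9, T) (Function('p')(T, z) = Mul(-9, Add(T, 0)) = Mul(-9, T))
Function('t')(d) = Rational(47, 2) (Function('t')(d) = Add(1, Mul(Rational(1, 4), Mul(-9, -10))) = Add(1, Mul(Rational(1, 4), 90)) = Add(1, Rational(45, 2)) = Rational(47, 2))
Add(Pow(Add(Function('t')(-107), -25043), Rational(1, 2)), Mul(-1, Add(-5790, 14796))) = Add(Pow(Add(Rational(47, 2), -25043), Rational(1, 2)), Mul(-1, Add(-5790, 14796))) = Add(Pow(Rational(-50039, 2), Rational(1, 2)), Mul(-1, 9006)) = Add(Mul(Rational(1, 2), I, Pow(100078, Rational(1, 2))), -9006) = Add(-9006, Mul(Rational(1, 2), I, Pow(100078, Rational(1, 2))))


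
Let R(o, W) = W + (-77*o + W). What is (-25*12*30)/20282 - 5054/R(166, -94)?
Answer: -3556193/65764385 ≈ -0.054075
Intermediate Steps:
R(o, W) = -77*o + 2*W (R(o, W) = W + (W - 77*o) = -77*o + 2*W)
(-25*12*30)/20282 - 5054/R(166, -94) = (-25*12*30)/20282 - 5054/(-77*166 + 2*(-94)) = -300*30*(1/20282) - 5054/(-12782 - 188) = -9000*1/20282 - 5054/(-12970) = -4500/10141 - 5054*(-1/12970) = -4500/10141 + 2527/6485 = -3556193/65764385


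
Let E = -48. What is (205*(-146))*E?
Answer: 1436640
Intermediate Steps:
(205*(-146))*E = (205*(-146))*(-48) = -29930*(-48) = 1436640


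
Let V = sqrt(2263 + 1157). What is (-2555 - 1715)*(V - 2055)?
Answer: 8774850 - 25620*sqrt(95) ≈ 8.5251e+6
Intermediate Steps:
V = 6*sqrt(95) (V = sqrt(3420) = 6*sqrt(95) ≈ 58.481)
(-2555 - 1715)*(V - 2055) = (-2555 - 1715)*(6*sqrt(95) - 2055) = -4270*(-2055 + 6*sqrt(95)) = 8774850 - 25620*sqrt(95)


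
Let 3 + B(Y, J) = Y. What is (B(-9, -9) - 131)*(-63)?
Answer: 9009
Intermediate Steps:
B(Y, J) = -3 + Y
(B(-9, -9) - 131)*(-63) = ((-3 - 9) - 131)*(-63) = (-12 - 131)*(-63) = -143*(-63) = 9009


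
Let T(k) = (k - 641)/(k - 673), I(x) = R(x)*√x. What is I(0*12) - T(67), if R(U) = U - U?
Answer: -287/303 ≈ -0.94720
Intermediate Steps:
R(U) = 0
I(x) = 0 (I(x) = 0*√x = 0)
T(k) = (-641 + k)/(-673 + k)
I(0*12) - T(67) = 0 - (-641 + 67)/(-673 + 67) = 0 - (-574)/(-606) = 0 - (-1)*(-574)/606 = 0 - 1*287/303 = 0 - 287/303 = -287/303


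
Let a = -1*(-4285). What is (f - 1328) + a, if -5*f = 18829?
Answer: -4044/5 ≈ -808.80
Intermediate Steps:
f = -18829/5 (f = -⅕*18829 = -18829/5 ≈ -3765.8)
a = 4285
(f - 1328) + a = (-18829/5 - 1328) + 4285 = -25469/5 + 4285 = -4044/5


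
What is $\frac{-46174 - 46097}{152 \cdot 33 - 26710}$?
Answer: $\frac{92271}{21694} \approx 4.2533$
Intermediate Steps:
$\frac{-46174 - 46097}{152 \cdot 33 - 26710} = - \frac{92271}{5016 - 26710} = - \frac{92271}{-21694} = \left(-92271\right) \left(- \frac{1}{21694}\right) = \frac{92271}{21694}$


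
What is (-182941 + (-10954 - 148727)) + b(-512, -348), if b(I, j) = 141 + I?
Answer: -342993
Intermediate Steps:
(-182941 + (-10954 - 148727)) + b(-512, -348) = (-182941 + (-10954 - 148727)) + (141 - 512) = (-182941 - 159681) - 371 = -342622 - 371 = -342993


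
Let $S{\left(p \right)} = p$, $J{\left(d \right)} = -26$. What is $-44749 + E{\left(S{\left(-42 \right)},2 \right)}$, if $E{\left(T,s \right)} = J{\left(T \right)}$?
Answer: $-44775$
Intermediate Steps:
$E{\left(T,s \right)} = -26$
$-44749 + E{\left(S{\left(-42 \right)},2 \right)} = -44749 - 26 = -44775$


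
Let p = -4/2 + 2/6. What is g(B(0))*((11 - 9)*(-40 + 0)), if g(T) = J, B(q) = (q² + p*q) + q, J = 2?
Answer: -160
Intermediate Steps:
p = -5/3 (p = -4*½ + 2*(⅙) = -2 + ⅓ = -5/3 ≈ -1.6667)
B(q) = q² - 2*q/3 (B(q) = (q² - 5*q/3) + q = q² - 2*q/3)
g(T) = 2
g(B(0))*((11 - 9)*(-40 + 0)) = 2*((11 - 9)*(-40 + 0)) = 2*(2*(-40)) = 2*(-80) = -160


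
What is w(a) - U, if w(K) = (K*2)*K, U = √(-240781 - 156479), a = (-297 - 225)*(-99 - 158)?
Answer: 35994591432 - 6*I*√11035 ≈ 3.5995e+10 - 630.29*I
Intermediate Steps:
a = 134154 (a = -522*(-257) = 134154)
U = 6*I*√11035 (U = √(-397260) = 6*I*√11035 ≈ 630.29*I)
w(K) = 2*K² (w(K) = (2*K)*K = 2*K²)
w(a) - U = 2*134154² - 6*I*√11035 = 2*17997295716 - 6*I*√11035 = 35994591432 - 6*I*√11035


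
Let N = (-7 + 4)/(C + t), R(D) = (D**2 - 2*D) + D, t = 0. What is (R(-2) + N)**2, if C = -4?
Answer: 729/16 ≈ 45.563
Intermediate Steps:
R(D) = D**2 - D
N = 3/4 (N = (-7 + 4)/(-4 + 0) = -3/(-4) = -3*(-1/4) = 3/4 ≈ 0.75000)
(R(-2) + N)**2 = (-2*(-1 - 2) + 3/4)**2 = (-2*(-3) + 3/4)**2 = (6 + 3/4)**2 = (27/4)**2 = 729/16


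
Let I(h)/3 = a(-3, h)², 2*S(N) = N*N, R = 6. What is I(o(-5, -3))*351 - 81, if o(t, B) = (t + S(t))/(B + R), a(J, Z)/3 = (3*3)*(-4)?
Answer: 12282111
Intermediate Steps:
a(J, Z) = -108 (a(J, Z) = 3*((3*3)*(-4)) = 3*(9*(-4)) = 3*(-36) = -108)
S(N) = N²/2 (S(N) = (N*N)/2 = N²/2)
o(t, B) = (t + t²/2)/(6 + B) (o(t, B) = (t + t²/2)/(B + 6) = (t + t²/2)/(6 + B))
I(h) = 34992 (I(h) = 3*(-108)² = 3*11664 = 34992)
I(o(-5, -3))*351 - 81 = 34992*351 - 81 = 12282192 - 81 = 12282111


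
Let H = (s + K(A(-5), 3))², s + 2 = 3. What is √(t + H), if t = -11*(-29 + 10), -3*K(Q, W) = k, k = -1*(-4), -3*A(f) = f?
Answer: √1882/3 ≈ 14.461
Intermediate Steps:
s = 1 (s = -2 + 3 = 1)
A(f) = -f/3
k = 4
K(Q, W) = -4/3 (K(Q, W) = -⅓*4 = -4/3)
H = ⅑ (H = (1 - 4/3)² = (-⅓)² = ⅑ ≈ 0.11111)
t = 209 (t = -11*(-19) = 209)
√(t + H) = √(209 + ⅑) = √(1882/9) = √1882/3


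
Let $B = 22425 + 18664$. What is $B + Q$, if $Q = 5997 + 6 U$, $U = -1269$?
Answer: $39472$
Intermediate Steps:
$Q = -1617$ ($Q = 5997 + 6 \left(-1269\right) = 5997 - 7614 = -1617$)
$B = 41089$
$B + Q = 41089 - 1617 = 39472$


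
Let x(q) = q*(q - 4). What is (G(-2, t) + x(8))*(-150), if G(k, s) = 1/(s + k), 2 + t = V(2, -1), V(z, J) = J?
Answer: -4770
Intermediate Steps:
t = -3 (t = -2 - 1 = -3)
x(q) = q*(-4 + q)
G(k, s) = 1/(k + s)
(G(-2, t) + x(8))*(-150) = (1/(-2 - 3) + 8*(-4 + 8))*(-150) = (1/(-5) + 8*4)*(-150) = (-⅕ + 32)*(-150) = (159/5)*(-150) = -4770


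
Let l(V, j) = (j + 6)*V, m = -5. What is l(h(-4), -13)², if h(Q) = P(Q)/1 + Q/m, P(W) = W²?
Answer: 345744/25 ≈ 13830.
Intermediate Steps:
h(Q) = Q² - Q/5 (h(Q) = Q²/1 + Q/(-5) = Q²*1 + Q*(-⅕) = Q² - Q/5)
l(V, j) = V*(6 + j) (l(V, j) = (6 + j)*V = V*(6 + j))
l(h(-4), -13)² = ((-4*(-⅕ - 4))*(6 - 13))² = (-4*(-21/5)*(-7))² = ((84/5)*(-7))² = (-588/5)² = 345744/25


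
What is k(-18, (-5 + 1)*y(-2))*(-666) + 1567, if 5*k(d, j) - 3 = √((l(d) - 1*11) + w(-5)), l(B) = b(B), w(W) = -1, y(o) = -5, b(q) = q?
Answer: 5837/5 - 666*I*√30/5 ≈ 1167.4 - 729.57*I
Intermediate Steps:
l(B) = B
k(d, j) = ⅗ + √(-12 + d)/5 (k(d, j) = ⅗ + √((d - 1*11) - 1)/5 = ⅗ + √((d - 11) - 1)/5 = ⅗ + √((-11 + d) - 1)/5 = ⅗ + √(-12 + d)/5)
k(-18, (-5 + 1)*y(-2))*(-666) + 1567 = (⅗ + √(-12 - 18)/5)*(-666) + 1567 = (⅗ + √(-30)/5)*(-666) + 1567 = (⅗ + (I*√30)/5)*(-666) + 1567 = (⅗ + I*√30/5)*(-666) + 1567 = (-1998/5 - 666*I*√30/5) + 1567 = 5837/5 - 666*I*√30/5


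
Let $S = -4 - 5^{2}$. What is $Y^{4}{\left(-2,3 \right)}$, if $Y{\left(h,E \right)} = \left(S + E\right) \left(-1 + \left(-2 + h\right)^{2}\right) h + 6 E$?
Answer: $405519334416$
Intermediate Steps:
$S = -29$ ($S = -4 - 25 = -29$)
$Y{\left(h,E \right)} = 6 E + h \left(-1 + \left(-2 + h\right)^{2}\right) \left(-29 + E\right)$ ($Y{\left(h,E \right)} = \left(-29 + E\right) \left(-1 + \left(-2 + h\right)^{2}\right) h + 6 E = \left(-1 + \left(-2 + h\right)^{2}\right) \left(-29 + E\right) h + 6 E = h \left(-1 + \left(-2 + h\right)^{2}\right) \left(-29 + E\right) + 6 E = 6 E + h \left(-1 + \left(-2 + h\right)^{2}\right) \left(-29 + E\right)$)
$Y^{4}{\left(-2,3 \right)} = \left(6 \cdot 3 + 29 \left(-2\right) - 3 \left(-2\right) - - 58 \left(-2 - 2\right)^{2} + 3 \left(-2\right) \left(-2 - 2\right)^{2}\right)^{4} = \left(18 - 58 + 6 - - 58 \left(-4\right)^{2} + 3 \left(-2\right) \left(-4\right)^{2}\right)^{4} = \left(18 - 58 + 6 - \left(-58\right) 16 + 3 \left(-2\right) 16\right)^{4} = \left(18 - 58 + 6 + 928 - 96\right)^{4} = 798^{4} = 405519334416$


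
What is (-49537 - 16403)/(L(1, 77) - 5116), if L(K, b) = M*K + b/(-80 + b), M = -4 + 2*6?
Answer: 197820/15401 ≈ 12.845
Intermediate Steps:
M = 8 (M = -4 + 12 = 8)
L(K, b) = 8*K + b/(-80 + b)
(-49537 - 16403)/(L(1, 77) - 5116) = (-49537 - 16403)/((77 - 640*1 + 8*1*77)/(-80 + 77) - 5116) = -65940/((77 - 640 + 616)/(-3) - 5116) = -65940/(-⅓*53 - 5116) = -65940/(-53/3 - 5116) = -65940/(-15401/3) = -65940*(-3/15401) = 197820/15401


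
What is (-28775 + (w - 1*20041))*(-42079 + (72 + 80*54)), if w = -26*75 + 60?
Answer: 1910957022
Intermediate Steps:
w = -1890 (w = -1950 + 60 = -1890)
(-28775 + (w - 1*20041))*(-42079 + (72 + 80*54)) = (-28775 + (-1890 - 1*20041))*(-42079 + (72 + 80*54)) = (-28775 + (-1890 - 20041))*(-42079 + (72 + 4320)) = (-28775 - 21931)*(-42079 + 4392) = -50706*(-37687) = 1910957022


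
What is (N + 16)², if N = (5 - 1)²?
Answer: 1024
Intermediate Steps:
N = 16 (N = 4² = 16)
(N + 16)² = (16 + 16)² = 32² = 1024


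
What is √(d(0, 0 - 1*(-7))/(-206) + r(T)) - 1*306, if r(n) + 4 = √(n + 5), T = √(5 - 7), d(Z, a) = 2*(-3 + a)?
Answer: -306 + √(-42848 + 10609*√(5 + I*√2))/103 ≈ -305.88 + 1.3396*I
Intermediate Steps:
d(Z, a) = -6 + 2*a
T = I*√2 (T = √(-2) = I*√2 ≈ 1.4142*I)
r(n) = -4 + √(5 + n) (r(n) = -4 + √(n + 5) = -4 + √(5 + n))
√(d(0, 0 - 1*(-7))/(-206) + r(T)) - 1*306 = √((-6 + 2*(0 - 1*(-7)))/(-206) + (-4 + √(5 + I*√2))) - 1*306 = √((-6 + 2*(0 + 7))*(-1/206) + (-4 + √(5 + I*√2))) - 306 = √((-6 + 2*7)*(-1/206) + (-4 + √(5 + I*√2))) - 306 = √((-6 + 14)*(-1/206) + (-4 + √(5 + I*√2))) - 306 = √(8*(-1/206) + (-4 + √(5 + I*√2))) - 306 = √(-4/103 + (-4 + √(5 + I*√2))) - 306 = √(-416/103 + √(5 + I*√2)) - 306 = -306 + √(-416/103 + √(5 + I*√2))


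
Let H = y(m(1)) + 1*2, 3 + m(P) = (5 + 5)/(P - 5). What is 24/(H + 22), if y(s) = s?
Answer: 48/37 ≈ 1.2973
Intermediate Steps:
m(P) = -3 + 10/(-5 + P) (m(P) = -3 + (5 + 5)/(P - 5) = -3 + 10/(-5 + P))
H = -7/2 (H = (25 - 3*1)/(-5 + 1) + 1*2 = (25 - 3)/(-4) + 2 = -¼*22 + 2 = -11/2 + 2 = -7/2 ≈ -3.5000)
24/(H + 22) = 24/(-7/2 + 22) = 24/(37/2) = 24*(2/37) = 48/37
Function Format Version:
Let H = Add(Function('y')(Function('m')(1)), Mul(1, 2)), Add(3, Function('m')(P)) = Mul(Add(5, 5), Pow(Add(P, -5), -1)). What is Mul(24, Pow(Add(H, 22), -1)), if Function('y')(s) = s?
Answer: Rational(48, 37) ≈ 1.2973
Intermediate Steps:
Function('m')(P) = Add(-3, Mul(10, Pow(Add(-5, P), -1))) (Function('m')(P) = Add(-3, Mul(Add(5, 5), Pow(Add(P, -5), -1))) = Add(-3, Mul(10, Pow(Add(-5, P), -1))))
H = Rational(-7, 2) (H = Add(Mul(Pow(Add(-5, 1), -1), Add(25, Mul(-3, 1))), Mul(1, 2)) = Add(Mul(Pow(-4, -1), Add(25, -3)), 2) = Add(Mul(Rational(-1, 4), 22), 2) = Add(Rational(-11, 2), 2) = Rational(-7, 2) ≈ -3.5000)
Mul(24, Pow(Add(H, 22), -1)) = Mul(24, Pow(Add(Rational(-7, 2), 22), -1)) = Mul(24, Pow(Rational(37, 2), -1)) = Mul(24, Rational(2, 37)) = Rational(48, 37)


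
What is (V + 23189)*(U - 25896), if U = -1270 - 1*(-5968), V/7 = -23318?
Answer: 2968504326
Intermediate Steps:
V = -163226 (V = 7*(-23318) = -163226)
U = 4698 (U = -1270 + 5968 = 4698)
(V + 23189)*(U - 25896) = (-163226 + 23189)*(4698 - 25896) = -140037*(-21198) = 2968504326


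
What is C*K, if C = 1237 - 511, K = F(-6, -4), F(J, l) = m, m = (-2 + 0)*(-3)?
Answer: 4356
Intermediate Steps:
m = 6 (m = -2*(-3) = 6)
F(J, l) = 6
K = 6
C = 726
C*K = 726*6 = 4356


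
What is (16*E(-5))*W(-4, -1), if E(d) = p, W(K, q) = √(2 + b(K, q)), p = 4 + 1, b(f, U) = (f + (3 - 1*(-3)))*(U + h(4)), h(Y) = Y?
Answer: 160*√2 ≈ 226.27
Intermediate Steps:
b(f, U) = (4 + U)*(6 + f) (b(f, U) = (f + (3 - 1*(-3)))*(U + 4) = (f + (3 + 3))*(4 + U) = (f + 6)*(4 + U) = (6 + f)*(4 + U) = (4 + U)*(6 + f))
p = 5
W(K, q) = √(26 + 4*K + 6*q + K*q) (W(K, q) = √(2 + (24 + 4*K + 6*q + q*K)) = √(2 + (24 + 4*K + 6*q + K*q)) = √(26 + 4*K + 6*q + K*q))
E(d) = 5
(16*E(-5))*W(-4, -1) = (16*5)*√(26 + 4*(-4) + 6*(-1) - 4*(-1)) = 80*√(26 - 16 - 6 + 4) = 80*√8 = 80*(2*√2) = 160*√2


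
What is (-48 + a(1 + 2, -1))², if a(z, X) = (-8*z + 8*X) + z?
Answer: 5929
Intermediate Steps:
a(z, X) = -7*z + 8*X
(-48 + a(1 + 2, -1))² = (-48 + (-7*(1 + 2) + 8*(-1)))² = (-48 + (-7*3 - 8))² = (-48 + (-21 - 8))² = (-48 - 29)² = (-77)² = 5929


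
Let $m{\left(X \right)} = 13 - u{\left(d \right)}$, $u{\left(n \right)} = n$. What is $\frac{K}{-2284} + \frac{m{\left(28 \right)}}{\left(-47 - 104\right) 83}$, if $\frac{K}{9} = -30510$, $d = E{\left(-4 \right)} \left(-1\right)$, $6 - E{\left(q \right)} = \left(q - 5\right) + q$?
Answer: $\frac{1720681691}{14312686} \approx 120.22$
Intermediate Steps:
$E{\left(q \right)} = 11 - 2 q$ ($E{\left(q \right)} = 6 - \left(\left(q - 5\right) + q\right) = 6 - \left(\left(-5 + q\right) + q\right) = 6 - \left(-5 + 2 q\right) = 11 - 2 q$)
$d = -19$ ($d = \left(11 - -8\right) \left(-1\right) = \left(11 + 8\right) \left(-1\right) = 19 \left(-1\right) = -19$)
$K = -274590$ ($K = 9 \left(-30510\right) = -274590$)
$m{\left(X \right)} = 32$ ($m{\left(X \right)} = 13 - -19 = 13 + 19 = 32$)
$\frac{K}{-2284} + \frac{m{\left(28 \right)}}{\left(-47 - 104\right) 83} = - \frac{274590}{-2284} + \frac{32}{\left(-47 - 104\right) 83} = \left(-274590\right) \left(- \frac{1}{2284}\right) + \frac{32}{\left(-151\right) 83} = \frac{137295}{1142} + \frac{32}{-12533} = \frac{137295}{1142} + 32 \left(- \frac{1}{12533}\right) = \frac{137295}{1142} - \frac{32}{12533} = \frac{1720681691}{14312686}$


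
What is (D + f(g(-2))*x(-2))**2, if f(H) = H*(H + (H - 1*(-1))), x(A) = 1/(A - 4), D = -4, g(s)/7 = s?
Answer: 4489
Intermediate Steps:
g(s) = 7*s
x(A) = 1/(-4 + A)
f(H) = H*(1 + 2*H) (f(H) = H*(H + (H + 1)) = H*(H + (1 + H)) = H*(1 + 2*H))
(D + f(g(-2))*x(-2))**2 = (-4 + ((7*(-2))*(1 + 2*(7*(-2))))/(-4 - 2))**2 = (-4 - 14*(1 + 2*(-14))/(-6))**2 = (-4 - 14*(1 - 28)*(-1/6))**2 = (-4 - 14*(-27)*(-1/6))**2 = (-4 + 378*(-1/6))**2 = (-4 - 63)**2 = (-67)**2 = 4489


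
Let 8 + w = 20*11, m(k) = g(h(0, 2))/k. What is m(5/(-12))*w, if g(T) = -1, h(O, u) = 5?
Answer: 2544/5 ≈ 508.80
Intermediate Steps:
m(k) = -1/k
w = 212 (w = -8 + 20*11 = -8 + 220 = 212)
m(5/(-12))*w = -1/(5/(-12))*212 = -1/(5*(-1/12))*212 = -1/(-5/12)*212 = -1*(-12/5)*212 = (12/5)*212 = 2544/5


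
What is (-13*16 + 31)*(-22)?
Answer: 3894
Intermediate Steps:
(-13*16 + 31)*(-22) = (-208 + 31)*(-22) = -177*(-22) = 3894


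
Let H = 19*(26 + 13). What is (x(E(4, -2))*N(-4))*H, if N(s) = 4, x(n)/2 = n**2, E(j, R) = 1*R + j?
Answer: 23712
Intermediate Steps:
E(j, R) = R + j
x(n) = 2*n**2
H = 741 (H = 19*39 = 741)
(x(E(4, -2))*N(-4))*H = ((2*(-2 + 4)**2)*4)*741 = ((2*2**2)*4)*741 = ((2*4)*4)*741 = (8*4)*741 = 32*741 = 23712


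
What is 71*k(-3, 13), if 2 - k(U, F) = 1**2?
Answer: 71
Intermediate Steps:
k(U, F) = 1 (k(U, F) = 2 - 1*1**2 = 2 - 1*1 = 2 - 1 = 1)
71*k(-3, 13) = 71*1 = 71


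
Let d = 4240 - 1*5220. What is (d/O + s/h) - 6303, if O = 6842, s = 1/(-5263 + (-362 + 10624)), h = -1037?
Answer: -111782068922460/17734337423 ≈ -6303.1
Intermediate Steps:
d = -980 (d = 4240 - 5220 = -980)
s = 1/4999 (s = 1/(-5263 + 10262) = 1/4999 ≈ 0.00020004)
(d/O + s/h) - 6303 = (-980/6842 + (1/4999)/(-1037)) - 6303 = (-980*1/6842 + (1/4999)*(-1/1037)) - 6303 = (-490/3421 - 1/5183963) - 6303 = -2540145291/17734337423 - 6303 = -111782068922460/17734337423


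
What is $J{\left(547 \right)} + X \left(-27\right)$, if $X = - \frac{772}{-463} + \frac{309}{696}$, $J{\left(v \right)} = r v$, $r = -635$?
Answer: $- \frac{37316533931}{107416} \approx -3.474 \cdot 10^{5}$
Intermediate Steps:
$J{\left(v \right)} = - 635 v$
$X = \frac{226793}{107416}$ ($X = \left(-772\right) \left(- \frac{1}{463}\right) + 309 \cdot \frac{1}{696} = \frac{772}{463} + \frac{103}{232} = \frac{226793}{107416} \approx 2.1114$)
$J{\left(547 \right)} + X \left(-27\right) = \left(-635\right) 547 + \frac{226793}{107416} \left(-27\right) = -347345 - \frac{6123411}{107416} = - \frac{37316533931}{107416}$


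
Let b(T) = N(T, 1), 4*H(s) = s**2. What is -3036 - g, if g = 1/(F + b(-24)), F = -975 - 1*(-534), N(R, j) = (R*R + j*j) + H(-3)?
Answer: -1678912/553 ≈ -3036.0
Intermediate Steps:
H(s) = s**2/4
N(R, j) = 9/4 + R**2 + j**2 (N(R, j) = (R*R + j*j) + (1/4)*(-3)**2 = (R**2 + j**2) + (1/4)*9 = (R**2 + j**2) + 9/4 = 9/4 + R**2 + j**2)
F = -441 (F = -975 + 534 = -441)
b(T) = 13/4 + T**2 (b(T) = 9/4 + T**2 + 1**2 = 9/4 + T**2 + 1 = 13/4 + T**2)
g = 4/553 (g = 1/(-441 + (13/4 + (-24)**2)) = 1/(-441 + (13/4 + 576)) = 1/(-441 + 2317/4) = 1/(553/4) = 4/553 ≈ 0.0072333)
-3036 - g = -3036 - 1*4/553 = -3036 - 4/553 = -1678912/553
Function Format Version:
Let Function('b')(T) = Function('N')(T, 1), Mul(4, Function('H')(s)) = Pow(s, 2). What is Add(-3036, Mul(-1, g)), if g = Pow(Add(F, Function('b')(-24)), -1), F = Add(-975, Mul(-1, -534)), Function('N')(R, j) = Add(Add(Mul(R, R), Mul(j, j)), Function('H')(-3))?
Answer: Rational(-1678912, 553) ≈ -3036.0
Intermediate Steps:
Function('H')(s) = Mul(Rational(1, 4), Pow(s, 2))
Function('N')(R, j) = Add(Rational(9, 4), Pow(R, 2), Pow(j, 2)) (Function('N')(R, j) = Add(Add(Mul(R, R), Mul(j, j)), Mul(Rational(1, 4), Pow(-3, 2))) = Add(Add(Pow(R, 2), Pow(j, 2)), Mul(Rational(1, 4), 9)) = Add(Add(Pow(R, 2), Pow(j, 2)), Rational(9, 4)) = Add(Rational(9, 4), Pow(R, 2), Pow(j, 2)))
F = -441 (F = Add(-975, 534) = -441)
Function('b')(T) = Add(Rational(13, 4), Pow(T, 2)) (Function('b')(T) = Add(Rational(9, 4), Pow(T, 2), Pow(1, 2)) = Add(Rational(9, 4), Pow(T, 2), 1) = Add(Rational(13, 4), Pow(T, 2)))
g = Rational(4, 553) (g = Pow(Add(-441, Add(Rational(13, 4), Pow(-24, 2))), -1) = Pow(Add(-441, Add(Rational(13, 4), 576)), -1) = Pow(Add(-441, Rational(2317, 4)), -1) = Pow(Rational(553, 4), -1) = Rational(4, 553) ≈ 0.0072333)
Add(-3036, Mul(-1, g)) = Add(-3036, Mul(-1, Rational(4, 553))) = Add(-3036, Rational(-4, 553)) = Rational(-1678912, 553)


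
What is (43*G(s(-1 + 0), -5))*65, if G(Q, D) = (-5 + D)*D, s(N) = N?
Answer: 139750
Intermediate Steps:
G(Q, D) = D*(-5 + D)
(43*G(s(-1 + 0), -5))*65 = (43*(-5*(-5 - 5)))*65 = (43*(-5*(-10)))*65 = (43*50)*65 = 2150*65 = 139750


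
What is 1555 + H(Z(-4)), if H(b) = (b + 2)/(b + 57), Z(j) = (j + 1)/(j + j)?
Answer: 713764/459 ≈ 1555.0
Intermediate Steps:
Z(j) = (1 + j)/(2*j) (Z(j) = (1 + j)/((2*j)) = (1 + j)*(1/(2*j)) = (1 + j)/(2*j))
H(b) = (2 + b)/(57 + b)
1555 + H(Z(-4)) = 1555 + (2 + (½)*(1 - 4)/(-4))/(57 + (½)*(1 - 4)/(-4)) = 1555 + (2 + (½)*(-¼)*(-3))/(57 + (½)*(-¼)*(-3)) = 1555 + (2 + 3/8)/(57 + 3/8) = 1555 + (19/8)/(459/8) = 1555 + (8/459)*(19/8) = 1555 + 19/459 = 713764/459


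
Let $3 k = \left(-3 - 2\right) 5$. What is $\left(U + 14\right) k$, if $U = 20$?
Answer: $- \frac{850}{3} \approx -283.33$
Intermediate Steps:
$k = - \frac{25}{3}$ ($k = \frac{\left(-3 - 2\right) 5}{3} = \frac{\left(-5\right) 5}{3} = \frac{1}{3} \left(-25\right) = - \frac{25}{3} \approx -8.3333$)
$\left(U + 14\right) k = \left(20 + 14\right) \left(- \frac{25}{3}\right) = 34 \left(- \frac{25}{3}\right) = - \frac{850}{3}$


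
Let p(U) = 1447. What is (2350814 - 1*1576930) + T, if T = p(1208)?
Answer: 775331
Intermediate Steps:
T = 1447
(2350814 - 1*1576930) + T = (2350814 - 1*1576930) + 1447 = (2350814 - 1576930) + 1447 = 773884 + 1447 = 775331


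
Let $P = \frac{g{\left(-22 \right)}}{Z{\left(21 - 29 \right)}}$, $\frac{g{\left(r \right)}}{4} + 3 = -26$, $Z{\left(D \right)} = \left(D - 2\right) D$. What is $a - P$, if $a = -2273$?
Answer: $- \frac{45431}{20} \approx -2271.6$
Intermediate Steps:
$Z{\left(D \right)} = D \left(-2 + D\right)$ ($Z{\left(D \right)} = \left(-2 + D\right) D = D \left(-2 + D\right)$)
$g{\left(r \right)} = -116$ ($g{\left(r \right)} = -12 + 4 \left(-26\right) = -12 - 104 = -116$)
$P = - \frac{29}{20}$ ($P = - \frac{116}{\left(21 - 29\right) \left(-2 + \left(21 - 29\right)\right)} = - \frac{116}{\left(-8\right) \left(-2 - 8\right)} = - \frac{116}{\left(-8\right) \left(-10\right)} = - \frac{116}{80} = \left(-116\right) \frac{1}{80} = - \frac{29}{20} \approx -1.45$)
$a - P = -2273 - - \frac{29}{20} = -2273 + \frac{29}{20} = - \frac{45431}{20}$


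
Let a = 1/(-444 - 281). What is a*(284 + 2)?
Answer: -286/725 ≈ -0.39448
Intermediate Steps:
a = -1/725 (a = 1/(-725) = -1/725 ≈ -0.0013793)
a*(284 + 2) = -(284 + 2)/725 = -1/725*286 = -286/725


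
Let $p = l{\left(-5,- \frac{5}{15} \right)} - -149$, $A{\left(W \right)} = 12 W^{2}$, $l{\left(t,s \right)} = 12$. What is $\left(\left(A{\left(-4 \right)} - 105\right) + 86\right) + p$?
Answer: $334$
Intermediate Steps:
$p = 161$ ($p = 12 - -149 = 12 + 149 = 161$)
$\left(\left(A{\left(-4 \right)} - 105\right) + 86\right) + p = \left(\left(12 \left(-4\right)^{2} - 105\right) + 86\right) + 161 = \left(\left(12 \cdot 16 - 105\right) + 86\right) + 161 = \left(\left(192 - 105\right) + 86\right) + 161 = \left(87 + 86\right) + 161 = 173 + 161 = 334$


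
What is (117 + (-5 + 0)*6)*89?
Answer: 7743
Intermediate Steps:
(117 + (-5 + 0)*6)*89 = (117 - 5*6)*89 = (117 - 30)*89 = 87*89 = 7743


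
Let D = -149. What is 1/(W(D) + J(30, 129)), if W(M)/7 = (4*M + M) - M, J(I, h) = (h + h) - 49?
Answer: -1/3963 ≈ -0.00025233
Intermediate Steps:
J(I, h) = -49 + 2*h (J(I, h) = 2*h - 49 = -49 + 2*h)
W(M) = 28*M (W(M) = 7*((4*M + M) - M) = 7*(5*M - M) = 7*(4*M) = 28*M)
1/(W(D) + J(30, 129)) = 1/(28*(-149) + (-49 + 2*129)) = 1/(-4172 + (-49 + 258)) = 1/(-4172 + 209) = 1/(-3963) = -1/3963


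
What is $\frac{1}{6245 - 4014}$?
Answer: $\frac{1}{2231} \approx 0.00044823$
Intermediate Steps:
$\frac{1}{6245 - 4014} = \frac{1}{2231}$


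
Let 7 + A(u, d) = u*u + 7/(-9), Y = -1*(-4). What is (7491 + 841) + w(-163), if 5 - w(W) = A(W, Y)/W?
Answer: 12469430/1467 ≈ 8500.0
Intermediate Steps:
Y = 4
A(u, d) = -70/9 + u**2 (A(u, d) = -7 + (u*u + 7/(-9)) = -7 + (u**2 + 7*(-1/9)) = -7 + (u**2 - 7/9) = -7 + (-7/9 + u**2) = -70/9 + u**2)
w(W) = 5 - (-70/9 + W**2)/W
(7491 + 841) + w(-163) = (7491 + 841) + (5 - 1*(-163) + (70/9)/(-163)) = 8332 + (5 + 163 + (70/9)*(-1/163)) = 8332 + (5 + 163 - 70/1467) = 8332 + 246386/1467 = 12469430/1467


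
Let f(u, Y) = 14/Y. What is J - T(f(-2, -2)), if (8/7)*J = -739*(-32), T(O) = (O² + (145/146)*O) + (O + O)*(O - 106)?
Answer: 2783921/146 ≈ 19068.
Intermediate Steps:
T(O) = O² + 145*O/146 + 2*O*(-106 + O) (T(O) = (O² + (145*(1/146))*O) + (2*O)*(-106 + O) = (O² + 145*O/146) + 2*O*(-106 + O) = O² + 145*O/146 + 2*O*(-106 + O))
J = 20692 (J = 7*(-739*(-32))/8 = (7/8)*23648 = 20692)
J - T(f(-2, -2)) = 20692 - 3*14/(-2)*(-10269 + 146*(14/(-2)))/146 = 20692 - 3*14*(-½)*(-10269 + 146*(14*(-½)))/146 = 20692 - 3*(-7)*(-10269 + 146*(-7))/146 = 20692 - 3*(-7)*(-10269 - 1022)/146 = 20692 - 3*(-7)*(-11291)/146 = 20692 - 1*237111/146 = 20692 - 237111/146 = 2783921/146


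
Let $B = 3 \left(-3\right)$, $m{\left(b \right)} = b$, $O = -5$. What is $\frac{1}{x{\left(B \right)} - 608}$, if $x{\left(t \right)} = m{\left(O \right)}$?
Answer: $- \frac{1}{613} \approx -0.0016313$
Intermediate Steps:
$B = -9$
$x{\left(t \right)} = -5$
$\frac{1}{x{\left(B \right)} - 608} = \frac{1}{-5 - 608} = \frac{1}{-613} = - \frac{1}{613}$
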